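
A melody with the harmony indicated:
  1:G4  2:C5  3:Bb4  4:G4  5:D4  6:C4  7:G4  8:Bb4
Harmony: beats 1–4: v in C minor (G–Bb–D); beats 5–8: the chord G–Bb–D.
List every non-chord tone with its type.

The harmony at that moment is G minor triad (G, Bb, D); C5 is not a chord tone.
It is approached by leap up from G4 and left by step down to Bb4.
Leap in, step out — an appoggiatura.
The harmony at that moment is G minor triad (G, Bb, D); C4 is not a chord tone.
It is approached by step down from D4 and left by leap up to G4.
Step in, leap out — an escape tone.

C5 (beat 2) — appoggiatura; C4 (beat 6) — escape tone.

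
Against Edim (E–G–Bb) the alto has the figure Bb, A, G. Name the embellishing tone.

The harmony at that moment is E diminished triad (E, G, Bb); A is not a chord tone.
It is approached by step down from Bb and left by step down to G.
Step in, step out in the same direction — a passing tone.

A is a passing tone.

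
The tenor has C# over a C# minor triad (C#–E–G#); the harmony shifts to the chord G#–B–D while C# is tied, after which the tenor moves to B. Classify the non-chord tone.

The harmony at that moment is G# diminished triad (G#, B, D); C# is not a chord tone.
It is held over (the same pitch as the preceding C#) and left by step down to B.
Held over from the previous chord and resolving down by step — a suspension.

C# is a suspension.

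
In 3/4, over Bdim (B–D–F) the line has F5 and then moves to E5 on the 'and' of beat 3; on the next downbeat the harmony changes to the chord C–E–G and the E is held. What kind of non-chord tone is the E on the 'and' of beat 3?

Anticipation.

The harmony at that moment is B diminished triad (B, D, F); E5 is not a chord tone.
It is approached by step down from F5 and then sustained as the same pitch into the next harmony.
Arriving early and becoming a chord tone when the harmony changes — an anticipation.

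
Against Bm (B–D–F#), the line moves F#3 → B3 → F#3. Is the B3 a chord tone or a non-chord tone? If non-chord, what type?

B minor triad contains B, D, F#; B is the root, so it is a chord tone.

Chord tone (the root of B minor triad).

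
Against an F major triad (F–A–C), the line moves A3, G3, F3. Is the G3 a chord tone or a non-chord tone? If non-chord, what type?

Non-chord tone — a passing tone.

The harmony at that moment is F major triad (F, A, C); G3 is not a chord tone.
It is approached by step down from A3 and left by step down to F3.
Step in, step out in the same direction — a passing tone.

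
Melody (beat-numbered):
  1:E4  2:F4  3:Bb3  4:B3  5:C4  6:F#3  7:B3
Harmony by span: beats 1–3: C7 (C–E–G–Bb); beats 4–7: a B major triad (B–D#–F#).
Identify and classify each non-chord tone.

F4 (beat 2) — escape tone; C4 (beat 5) — escape tone.

The harmony at that moment is C dominant seventh chord (C, E, G, Bb); F4 is not a chord tone.
It is approached by step up from E4 and left by leap down to Bb3.
Step in, leap out — an escape tone.
The harmony at that moment is B major triad (B, D#, F#); C4 is not a chord tone.
It is approached by step up from B3 and left by leap down to F#3.
Step in, leap out — an escape tone.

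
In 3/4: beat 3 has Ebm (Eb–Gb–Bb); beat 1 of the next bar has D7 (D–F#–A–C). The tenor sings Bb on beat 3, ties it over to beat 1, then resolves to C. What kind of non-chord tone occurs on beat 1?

The harmony at that moment is D dominant seventh chord (D, F#, A, C); Bb is not a chord tone.
It is held over (the same pitch as the preceding Bb) and left by step up to C.
Held over from the previous chord and resolving up by step — a retardation.

Retardation.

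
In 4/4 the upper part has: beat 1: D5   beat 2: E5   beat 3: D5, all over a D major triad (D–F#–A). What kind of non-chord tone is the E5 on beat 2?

Upper neighbor tone.

The harmony at that moment is D major triad (D, F#, A); E5 is not a chord tone.
It is approached by step up from D5 and left by step down to D5.
Step away and step back to the same note — a neighbor tone (upper neighbor).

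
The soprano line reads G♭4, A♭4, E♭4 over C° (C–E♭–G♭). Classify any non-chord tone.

The harmony at that moment is C diminished triad (C, E♭, G♭); A♭4 is not a chord tone.
It is approached by step up from G♭4 and left by leap down to E♭4.
Step in, leap out — an escape tone.

A♭4 is an escape tone.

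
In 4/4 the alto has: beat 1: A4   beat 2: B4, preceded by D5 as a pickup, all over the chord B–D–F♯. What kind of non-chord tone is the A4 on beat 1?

Appoggiatura.

The harmony at that moment is B minor triad (B, D, F♯); A4 is not a chord tone.
It is approached by leap down from D5 and left by step up to B4.
Leap in, step out, metrically accented — an appoggiatura.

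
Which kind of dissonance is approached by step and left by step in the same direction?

Approach: by step. Departure: by step, continuing in the same direction.
Stepwise on both sides with no change of direction means the note fills in the space between two different chord tones — a passing tone. (Had it turned back to its starting note it would be a neighbor tone instead.)

Passing tone.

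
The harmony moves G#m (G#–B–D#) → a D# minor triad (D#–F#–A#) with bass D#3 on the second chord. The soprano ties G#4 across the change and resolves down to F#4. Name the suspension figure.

4–3 suspension.

At the second chord the bass is D#3. The suspended G#4 lies a fourth above the bass; after resolving down by step to F#4, the interval above the bass becomes a third.
Suspension figures are named by those two intervals: 4–3.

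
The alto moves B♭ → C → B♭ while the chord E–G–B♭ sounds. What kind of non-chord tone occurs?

C is a neighbor tone.

The harmony at that moment is E diminished triad (E, G, B♭); C is not a chord tone.
It is approached by step up from B♭ and left by step down to B♭.
Step away and step back to the same note — a neighbor tone (upper neighbor).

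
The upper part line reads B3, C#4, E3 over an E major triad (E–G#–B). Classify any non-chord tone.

The harmony at that moment is E major triad (E, G#, B); C#4 is not a chord tone.
It is approached by step up from B3 and left by leap down to E3.
Step in, leap out — an escape tone.

C#4 is an escape tone.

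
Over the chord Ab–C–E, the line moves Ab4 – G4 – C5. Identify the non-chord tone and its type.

G4 is an escape tone.

The harmony at that moment is Ab augmented triad (Ab, C, E); G4 is not a chord tone.
It is approached by step down from Ab4 and left by leap up to C5.
Step in, leap out — an escape tone.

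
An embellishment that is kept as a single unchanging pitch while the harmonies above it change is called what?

Approach: none. Departure: none — a single pitch is sustained while the chords change around it, passing through harmonies that do not contain it.
No melodic motion at all; the dissonance is created entirely by the moving harmonies against the stationary note — a pedal tone (pedal point).

Pedal tone.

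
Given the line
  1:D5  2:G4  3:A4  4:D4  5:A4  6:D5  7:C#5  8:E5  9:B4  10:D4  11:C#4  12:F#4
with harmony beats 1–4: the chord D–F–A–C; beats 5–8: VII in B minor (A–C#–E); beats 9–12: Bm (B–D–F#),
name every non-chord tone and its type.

G4 (beat 2) — appoggiatura; D5 (beat 6) — appoggiatura; C#4 (beat 11) — escape tone.

The harmony at that moment is D minor seventh chord (D, F, A, C); G4 is not a chord tone.
It is approached by leap down from D5 and left by step up to A4.
Leap in, step out — an appoggiatura.
The harmony at that moment is A major triad (A, C#, E); D5 is not a chord tone.
It is approached by leap up from A4 and left by step down to C#5.
Leap in, step out — an appoggiatura.
The harmony at that moment is B minor triad (B, D, F#); C#4 is not a chord tone.
It is approached by step down from D4 and left by leap up to F#4.
Step in, leap out — an escape tone.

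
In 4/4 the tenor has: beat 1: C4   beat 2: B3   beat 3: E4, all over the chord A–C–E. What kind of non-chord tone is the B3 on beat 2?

Escape tone.

The harmony at that moment is A minor triad (A, C, E); B3 is not a chord tone.
It is approached by step down from C4 and left by leap up to E4.
Step in, leap out, on a weak beat — an escape tone.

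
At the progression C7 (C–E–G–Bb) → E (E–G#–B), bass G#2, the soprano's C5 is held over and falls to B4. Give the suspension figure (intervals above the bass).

4–3 suspension.

At the second chord the bass is G#2. The suspended C5 lies a fourth above the bass; after resolving down by step to B4, the interval above the bass becomes a third.
Suspension figures are named by those two intervals: 4–3.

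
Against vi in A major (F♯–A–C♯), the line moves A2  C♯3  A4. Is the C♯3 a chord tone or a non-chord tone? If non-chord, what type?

F# minor triad contains F♯, A, C♯; C♯ is the fifth, so it is a chord tone.

Chord tone (the fifth of F# minor triad).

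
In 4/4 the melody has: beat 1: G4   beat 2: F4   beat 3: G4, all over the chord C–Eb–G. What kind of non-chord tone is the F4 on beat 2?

The harmony at that moment is C minor triad (C, Eb, G); F4 is not a chord tone.
It is approached by step down from G4 and left by step up to G4.
Step away and step back to the same note — a neighbor tone (lower neighbor).

Lower neighbor tone.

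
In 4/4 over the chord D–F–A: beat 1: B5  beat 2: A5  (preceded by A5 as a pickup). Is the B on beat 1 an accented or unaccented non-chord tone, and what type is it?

The harmony at that moment is D minor triad (D, F, A); B5 is not a chord tone.
It is approached by step up from A5 and left by step down to A5.
Step away and step back to the same note — a neighbor tone (upper neighbor).
It falls on the downbeat, so it is accented.

Accented neighbor tone.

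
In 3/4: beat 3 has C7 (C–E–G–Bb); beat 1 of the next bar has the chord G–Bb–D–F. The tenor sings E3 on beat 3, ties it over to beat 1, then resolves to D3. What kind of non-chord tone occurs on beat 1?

Suspension.

The harmony at that moment is G minor seventh chord (G, Bb, D, F); E3 is not a chord tone.
It is held over (the same pitch as the preceding E3) and left by step down to D3.
Held over from the previous chord and resolving down by step — a suspension.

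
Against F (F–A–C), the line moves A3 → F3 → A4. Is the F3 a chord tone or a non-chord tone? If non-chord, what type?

Chord tone (the root of F major triad).

F major triad contains F, A, C; F is the root, so it is a chord tone.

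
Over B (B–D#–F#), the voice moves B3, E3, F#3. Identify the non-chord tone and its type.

The harmony at that moment is B major triad (B, D#, F#); E3 is not a chord tone.
It is approached by leap down from B3 and left by step up to F#3.
Leap in, step out — an appoggiatura.

E3 is an appoggiatura.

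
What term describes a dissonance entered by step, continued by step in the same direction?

Approach: by step. Departure: by step, continuing in the same direction.
Stepwise on both sides with no change of direction means the note fills in the space between two different chord tones — a passing tone. (Had it turned back to its starting note it would be a neighbor tone instead.)

Passing tone.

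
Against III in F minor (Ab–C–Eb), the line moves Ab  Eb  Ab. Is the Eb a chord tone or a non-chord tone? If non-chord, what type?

Chord tone (the fifth of Ab major triad).

Ab major triad contains Ab, C, Eb; Eb is the fifth, so it is a chord tone.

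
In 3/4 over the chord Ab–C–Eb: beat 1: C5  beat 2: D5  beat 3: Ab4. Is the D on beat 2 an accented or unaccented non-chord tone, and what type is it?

Unaccented escape tone.

The harmony at that moment is Ab major triad (Ab, C, Eb); D5 is not a chord tone.
It is approached by step up from C5 and left by leap down to Ab4.
Step in, leap out — an escape tone.
It falls on a weak beat, so it is unaccented.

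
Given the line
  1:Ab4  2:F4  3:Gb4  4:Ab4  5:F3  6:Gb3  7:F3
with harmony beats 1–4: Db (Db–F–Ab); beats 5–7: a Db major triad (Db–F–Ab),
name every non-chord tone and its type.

Gb4 (beat 3) — passing tone; Gb3 (beat 6) — neighbor tone.

The harmony at that moment is Db major triad (Db, F, Ab); Gb4 is not a chord tone.
It is approached by step up from F4 and left by step up to Ab4.
Step in, step out in the same direction — a passing tone.
The harmony at that moment is Db major triad (Db, F, Ab); Gb3 is not a chord tone.
It is approached by step up from F3 and left by step down to F3.
Step away and step back to the same note — a neighbor tone (upper neighbor).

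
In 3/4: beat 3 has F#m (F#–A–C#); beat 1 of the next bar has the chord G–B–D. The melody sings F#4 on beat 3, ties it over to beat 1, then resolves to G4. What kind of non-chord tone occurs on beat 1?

The harmony at that moment is G major triad (G, B, D); F#4 is not a chord tone.
It is held over (the same pitch as the preceding F#4) and left by step up to G4.
Held over from the previous chord and resolving up by step — a retardation.

Retardation.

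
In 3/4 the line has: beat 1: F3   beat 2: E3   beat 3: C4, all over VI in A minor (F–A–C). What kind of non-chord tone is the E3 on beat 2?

The harmony at that moment is F major triad (F, A, C); E3 is not a chord tone.
It is approached by step down from F3 and left by leap up to C4.
Step in, leap out, on a weak beat — an escape tone.

Escape tone.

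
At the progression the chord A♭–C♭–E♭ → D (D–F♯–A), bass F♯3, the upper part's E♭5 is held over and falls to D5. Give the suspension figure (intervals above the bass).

At the second chord the bass is F♯3. The suspended E♭5 lies a seventh above the bass; after resolving down by step to D5, the interval above the bass becomes a sixth.
Suspension figures are named by those two intervals: 7–6.

7–6 suspension.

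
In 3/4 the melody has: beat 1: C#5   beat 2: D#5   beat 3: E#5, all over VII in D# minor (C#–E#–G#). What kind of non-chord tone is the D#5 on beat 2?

Passing tone.

The harmony at that moment is C# major triad (C#, E#, G#); D#5 is not a chord tone.
It is approached by step up from C#5 and left by step up to E#5.
Step in, step out in the same direction — a passing tone.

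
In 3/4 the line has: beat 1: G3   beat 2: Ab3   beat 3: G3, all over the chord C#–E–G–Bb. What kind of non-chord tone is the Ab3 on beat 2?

The harmony at that moment is C# diminished seventh chord (C#, E, G, Bb); Ab3 is not a chord tone.
It is approached by step up from G3 and left by step down to G3.
Step away and step back to the same note — a neighbor tone (upper neighbor).

Upper neighbor tone.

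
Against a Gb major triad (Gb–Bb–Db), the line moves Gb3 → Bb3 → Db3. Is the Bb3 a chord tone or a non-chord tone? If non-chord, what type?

Chord tone (the third of Gb major triad).

Gb major triad contains Gb, Bb, Db; Bb is the third, so it is a chord tone.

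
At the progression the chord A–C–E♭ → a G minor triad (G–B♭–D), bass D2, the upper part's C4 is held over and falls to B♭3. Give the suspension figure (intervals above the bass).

At the second chord the bass is D2. The suspended C4 lies a seventh above the bass; after resolving down by step to B♭3, the interval above the bass becomes a sixth.
Suspension figures are named by those two intervals: 7–6.

7–6 suspension.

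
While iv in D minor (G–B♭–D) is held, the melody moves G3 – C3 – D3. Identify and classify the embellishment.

C3 is an appoggiatura.

The harmony at that moment is G minor triad (G, B♭, D); C3 is not a chord tone.
It is approached by leap down from G3 and left by step up to D3.
Leap in, step out — an appoggiatura.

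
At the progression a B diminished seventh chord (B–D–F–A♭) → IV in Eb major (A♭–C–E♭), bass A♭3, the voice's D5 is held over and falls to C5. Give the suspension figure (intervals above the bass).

4–3 suspension.

At the second chord the bass is A♭3. The suspended D5 lies a fourth above the bass; after resolving down by step to C5, the interval above the bass becomes a third.
Suspension figures are named by those two intervals: 4–3.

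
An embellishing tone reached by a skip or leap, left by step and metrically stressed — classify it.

Approach: by leap. Departure: by step. Metric position: strong.
Leap in, step out, in a metrically strong position — an appoggiatura. (It is the mirror image of the escape tone, which steps in and leaps out from a weak position.)

Appoggiatura.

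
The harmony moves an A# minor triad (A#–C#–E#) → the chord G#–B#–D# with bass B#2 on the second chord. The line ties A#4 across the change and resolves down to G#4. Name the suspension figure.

7–6 suspension.

At the second chord the bass is B#2. The suspended A#4 lies a seventh above the bass; after resolving down by step to G#4, the interval above the bass becomes a sixth.
Suspension figures are named by those two intervals: 7–6.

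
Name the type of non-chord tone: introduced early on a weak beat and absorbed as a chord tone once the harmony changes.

Approach: ahead of the chord change (typically by step), so it is dissonant against the current harmony. Departure: none — the same pitch is restated or held and is a chord tone of the new harmony.
Dissonant first, consonant once the harmony catches up: the note simply arrives early — an anticipation. (The reverse timing, consonant first and dissonant after the change, would be a suspension or retardation.)

Anticipation.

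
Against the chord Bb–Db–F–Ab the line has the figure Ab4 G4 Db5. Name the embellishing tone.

The harmony at that moment is Bb minor seventh chord (Bb, Db, F, Ab); G4 is not a chord tone.
It is approached by step down from Ab4 and left by leap up to Db5.
Step in, leap out — an escape tone.

G4 is an escape tone.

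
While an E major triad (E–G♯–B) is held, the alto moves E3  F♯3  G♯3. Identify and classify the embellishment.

The harmony at that moment is E major triad (E, G♯, B); F♯3 is not a chord tone.
It is approached by step up from E3 and left by step up to G♯3.
Step in, step out in the same direction — a passing tone.

F♯3 is a passing tone.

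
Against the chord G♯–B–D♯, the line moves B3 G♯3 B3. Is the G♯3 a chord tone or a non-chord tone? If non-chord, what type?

Chord tone (the root of G# minor triad).

G# minor triad contains G♯, B, D♯; G♯ is the root, so it is a chord tone.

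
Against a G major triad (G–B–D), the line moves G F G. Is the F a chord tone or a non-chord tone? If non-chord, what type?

The harmony at that moment is G major triad (G, B, D); F is not a chord tone.
It is approached by step down from G and left by step up to G.
Step away and step back to the same note — a neighbor tone (lower neighbor).

Non-chord tone — a neighbor tone.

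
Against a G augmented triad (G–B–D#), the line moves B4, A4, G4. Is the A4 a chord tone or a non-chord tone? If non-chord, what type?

The harmony at that moment is G augmented triad (G, B, D#); A4 is not a chord tone.
It is approached by step down from B4 and left by step down to G4.
Step in, step out in the same direction — a passing tone.

Non-chord tone — a passing tone.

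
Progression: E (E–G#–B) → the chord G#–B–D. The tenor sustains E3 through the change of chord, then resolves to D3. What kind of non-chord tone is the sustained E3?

The harmony at that moment is G# diminished triad (G#, B, D); E3 is not a chord tone.
It is held over (the same pitch as the preceding E3) and left by step down to D3.
Held over from the previous chord and resolving down by step — a suspension.

E3 is a suspension.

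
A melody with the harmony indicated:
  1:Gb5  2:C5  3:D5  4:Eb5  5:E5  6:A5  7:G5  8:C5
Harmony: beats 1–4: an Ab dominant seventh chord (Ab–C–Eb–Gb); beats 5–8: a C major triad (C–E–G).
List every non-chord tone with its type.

D5 (beat 3) — passing tone; A5 (beat 6) — appoggiatura.

The harmony at that moment is Ab dominant seventh chord (Ab, C, Eb, Gb); D5 is not a chord tone.
It is approached by step up from C5 and left by step up to Eb5.
Step in, step out in the same direction — a passing tone.
The harmony at that moment is C major triad (C, E, G); A5 is not a chord tone.
It is approached by leap up from E5 and left by step down to G5.
Leap in, step out — an appoggiatura.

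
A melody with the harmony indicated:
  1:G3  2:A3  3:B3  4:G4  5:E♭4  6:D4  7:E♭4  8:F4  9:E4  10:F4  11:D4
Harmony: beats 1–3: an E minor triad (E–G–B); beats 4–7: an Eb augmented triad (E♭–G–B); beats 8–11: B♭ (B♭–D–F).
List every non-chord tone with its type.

The harmony at that moment is E minor triad (E, G, B); A3 is not a chord tone.
It is approached by step up from G3 and left by step up to B3.
Step in, step out in the same direction — a passing tone.
The harmony at that moment is E♭ augmented triad (E♭, G, B); D4 is not a chord tone.
It is approached by step down from E♭4 and left by step up to E♭4.
Step away and step back to the same note — a neighbor tone (lower neighbor).
The harmony at that moment is B♭ major triad (B♭, D, F); E4 is not a chord tone.
It is approached by step down from F4 and left by step up to F4.
Step away and step back to the same note — a neighbor tone (lower neighbor).

A3 (beat 2) — passing tone; D4 (beat 6) — neighbor tone; E4 (beat 9) — neighbor tone.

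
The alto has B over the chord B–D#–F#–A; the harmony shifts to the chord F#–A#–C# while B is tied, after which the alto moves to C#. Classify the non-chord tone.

The harmony at that moment is F# major triad (F#, A#, C#); B is not a chord tone.
It is held over (the same pitch as the preceding B) and left by step up to C#.
Held over from the previous chord and resolving up by step — a retardation.

B is a retardation.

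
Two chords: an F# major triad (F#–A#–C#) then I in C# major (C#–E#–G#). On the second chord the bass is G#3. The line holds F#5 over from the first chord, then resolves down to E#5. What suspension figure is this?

At the second chord the bass is G#3. The suspended F#5 lies a seventh above the bass; after resolving down by step to E#5, the interval above the bass becomes a sixth.
Suspension figures are named by those two intervals: 7–6.

7–6 suspension.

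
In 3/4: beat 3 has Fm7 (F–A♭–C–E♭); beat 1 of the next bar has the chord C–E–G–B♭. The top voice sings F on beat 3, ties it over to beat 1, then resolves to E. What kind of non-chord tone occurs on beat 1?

Suspension.

The harmony at that moment is C dominant seventh chord (C, E, G, B♭); F is not a chord tone.
It is held over (the same pitch as the preceding F) and left by step down to E.
Held over from the previous chord and resolving down by step — a suspension.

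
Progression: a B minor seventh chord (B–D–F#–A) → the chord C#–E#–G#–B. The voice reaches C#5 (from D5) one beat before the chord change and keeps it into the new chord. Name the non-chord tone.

C#5 is an anticipation.

The harmony at that moment is B minor seventh chord (B, D, F#, A); C#5 is not a chord tone.
It is approached by step down from D5 and then sustained as the same pitch into the next harmony.
Arriving early and becoming a chord tone when the harmony changes — an anticipation.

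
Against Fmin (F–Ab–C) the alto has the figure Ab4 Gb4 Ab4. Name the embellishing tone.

Gb4 is a neighbor tone.

The harmony at that moment is F minor triad (F, Ab, C); Gb4 is not a chord tone.
It is approached by step down from Ab4 and left by step up to Ab4.
Step away and step back to the same note — a neighbor tone (lower neighbor).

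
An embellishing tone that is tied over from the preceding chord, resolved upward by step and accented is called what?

Retardation.

Approach: by preparation — the pitch is first a chord tone, then held (tied or repeated) while the harmony changes under it. Departure: up by step. Metric position: strong.
A prepared dissonance that resolves upward by step — a retardation. (The same figure resolving downward would be a suspension.)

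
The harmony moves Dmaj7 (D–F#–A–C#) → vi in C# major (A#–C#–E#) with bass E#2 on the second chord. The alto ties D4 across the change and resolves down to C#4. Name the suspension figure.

At the second chord the bass is E#2. The suspended D4 lies a seventh above the bass; after resolving down by step to C#4, the interval above the bass becomes a sixth.
Suspension figures are named by those two intervals: 7–6.

7–6 suspension.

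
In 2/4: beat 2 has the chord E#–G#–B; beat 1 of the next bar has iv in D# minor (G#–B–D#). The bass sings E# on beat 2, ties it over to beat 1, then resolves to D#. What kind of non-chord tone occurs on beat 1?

Suspension.

The harmony at that moment is G# minor triad (G#, B, D#); E# is not a chord tone.
It is held over (the same pitch as the preceding E#) and left by step down to D#.
Held over from the previous chord and resolving down by step — a suspension.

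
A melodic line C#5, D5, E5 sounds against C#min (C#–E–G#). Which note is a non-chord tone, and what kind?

D5 is a passing tone.

The harmony at that moment is C# minor triad (C#, E, G#); D5 is not a chord tone.
It is approached by step up from C#5 and left by step up to E5.
Step in, step out in the same direction — a passing tone.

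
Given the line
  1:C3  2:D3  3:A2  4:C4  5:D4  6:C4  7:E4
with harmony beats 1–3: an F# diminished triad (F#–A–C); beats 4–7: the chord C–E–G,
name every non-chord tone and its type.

D3 (beat 2) — escape tone; D4 (beat 5) — neighbor tone.

The harmony at that moment is F# diminished triad (F#, A, C); D3 is not a chord tone.
It is approached by step up from C3 and left by leap down to A2.
Step in, leap out — an escape tone.
The harmony at that moment is C major triad (C, E, G); D4 is not a chord tone.
It is approached by step up from C4 and left by step down to C4.
Step away and step back to the same note — a neighbor tone (upper neighbor).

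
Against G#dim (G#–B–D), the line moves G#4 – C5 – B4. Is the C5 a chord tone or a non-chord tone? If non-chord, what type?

Non-chord tone — an appoggiatura.

The harmony at that moment is G# diminished triad (G#, B, D); C5 is not a chord tone.
It is approached by leap up from G#4 and left by step down to B4.
Leap in, step out — an appoggiatura.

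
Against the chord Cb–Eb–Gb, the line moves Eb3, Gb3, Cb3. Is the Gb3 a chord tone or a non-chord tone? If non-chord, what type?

Chord tone (the fifth of Cb major triad).

Cb major triad contains Cb, Eb, Gb; Gb is the fifth, so it is a chord tone.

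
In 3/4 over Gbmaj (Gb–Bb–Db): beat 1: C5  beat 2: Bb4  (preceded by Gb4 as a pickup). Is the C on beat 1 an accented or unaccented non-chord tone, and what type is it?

Accented appoggiatura.

The harmony at that moment is Gb major triad (Gb, Bb, Db); C5 is not a chord tone.
It is approached by leap up from Gb4 and left by step down to Bb4.
Leap in, step out — an appoggiatura.
It falls on the downbeat, so it is accented.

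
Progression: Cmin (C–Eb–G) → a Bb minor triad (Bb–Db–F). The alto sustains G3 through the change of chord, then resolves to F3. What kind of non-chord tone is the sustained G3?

G3 is a suspension.

The harmony at that moment is Bb minor triad (Bb, Db, F); G3 is not a chord tone.
It is held over (the same pitch as the preceding G3) and left by step down to F3.
Held over from the previous chord and resolving down by step — a suspension.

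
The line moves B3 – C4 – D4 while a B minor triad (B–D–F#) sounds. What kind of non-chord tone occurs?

The harmony at that moment is B minor triad (B, D, F#); C4 is not a chord tone.
It is approached by step up from B3 and left by step up to D4.
Step in, step out in the same direction — a passing tone.

C4 is a passing tone.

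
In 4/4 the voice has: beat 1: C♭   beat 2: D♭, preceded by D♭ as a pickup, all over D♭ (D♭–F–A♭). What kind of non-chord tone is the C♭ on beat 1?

The harmony at that moment is D♭ major triad (D♭, F, A♭); C♭ is not a chord tone.
It is approached by step down from D♭ and left by step up to D♭.
Step away and step back to the same note — a neighbor tone (lower neighbor).

Lower neighbor tone.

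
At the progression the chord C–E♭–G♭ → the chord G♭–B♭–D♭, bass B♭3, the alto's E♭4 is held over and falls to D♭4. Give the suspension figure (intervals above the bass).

At the second chord the bass is B♭3. The suspended E♭4 lies a fourth above the bass; after resolving down by step to D♭4, the interval above the bass becomes a third.
Suspension figures are named by those two intervals: 4–3.

4–3 suspension.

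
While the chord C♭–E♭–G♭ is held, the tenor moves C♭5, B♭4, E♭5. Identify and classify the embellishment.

B♭4 is an escape tone.

The harmony at that moment is C♭ major triad (C♭, E♭, G♭); B♭4 is not a chord tone.
It is approached by step down from C♭5 and left by leap up to E♭5.
Step in, leap out — an escape tone.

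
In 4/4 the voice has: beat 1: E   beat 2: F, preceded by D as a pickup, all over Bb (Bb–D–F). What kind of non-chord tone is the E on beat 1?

Passing tone.

The harmony at that moment is Bb major triad (Bb, D, F); E is not a chord tone.
It is approached by step up from D and left by step up to F.
Step in, step out in the same direction — a passing tone.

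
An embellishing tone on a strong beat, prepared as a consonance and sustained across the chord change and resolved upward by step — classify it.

Retardation.

Approach: by preparation — the pitch is first a chord tone, then held (tied or repeated) while the harmony changes under it. Departure: up by step. Metric position: strong.
A prepared dissonance that resolves upward by step — a retardation. (The same figure resolving downward would be a suspension.)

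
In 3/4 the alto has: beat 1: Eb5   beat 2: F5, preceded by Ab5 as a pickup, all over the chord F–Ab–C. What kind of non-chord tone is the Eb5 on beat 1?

The harmony at that moment is F minor triad (F, Ab, C); Eb5 is not a chord tone.
It is approached by leap down from Ab5 and left by step up to F5.
Leap in, step out, metrically accented — an appoggiatura.

Appoggiatura.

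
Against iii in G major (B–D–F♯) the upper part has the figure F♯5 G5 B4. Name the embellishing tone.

The harmony at that moment is B minor triad (B, D, F♯); G5 is not a chord tone.
It is approached by step up from F♯5 and left by leap down to B4.
Step in, leap out — an escape tone.

G5 is an escape tone.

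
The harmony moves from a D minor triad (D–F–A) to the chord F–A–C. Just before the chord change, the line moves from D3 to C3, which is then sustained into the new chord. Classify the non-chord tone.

C3 is an anticipation.

The harmony at that moment is D minor triad (D, F, A); C3 is not a chord tone.
It is approached by step down from D3 and then sustained as the same pitch into the next harmony.
Arriving early and becoming a chord tone when the harmony changes — an anticipation.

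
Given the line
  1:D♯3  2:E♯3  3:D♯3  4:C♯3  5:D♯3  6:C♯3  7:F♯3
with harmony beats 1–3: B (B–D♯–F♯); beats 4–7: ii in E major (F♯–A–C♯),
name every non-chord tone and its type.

E♯3 (beat 2) — neighbor tone; D♯3 (beat 5) — neighbor tone.

The harmony at that moment is B major triad (B, D♯, F♯); E♯3 is not a chord tone.
It is approached by step up from D♯3 and left by step down to D♯3.
Step away and step back to the same note — a neighbor tone (upper neighbor).
The harmony at that moment is F♯ minor triad (F♯, A, C♯); D♯3 is not a chord tone.
It is approached by step up from C♯3 and left by step down to C♯3.
Step away and step back to the same note — a neighbor tone (upper neighbor).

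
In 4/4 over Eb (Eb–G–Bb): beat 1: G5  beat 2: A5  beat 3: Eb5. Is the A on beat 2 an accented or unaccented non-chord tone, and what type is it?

The harmony at that moment is Eb major triad (Eb, G, Bb); A5 is not a chord tone.
It is approached by step up from G5 and left by leap down to Eb5.
Step in, leap out — an escape tone.
It falls on a weak beat, so it is unaccented.

Unaccented escape tone.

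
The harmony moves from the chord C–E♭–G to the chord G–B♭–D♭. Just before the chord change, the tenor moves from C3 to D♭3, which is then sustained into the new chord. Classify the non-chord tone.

D♭3 is an anticipation.

The harmony at that moment is C minor triad (C, E♭, G); D♭3 is not a chord tone.
It is approached by step up from C3 and then sustained as the same pitch into the next harmony.
Arriving early and becoming a chord tone when the harmony changes — an anticipation.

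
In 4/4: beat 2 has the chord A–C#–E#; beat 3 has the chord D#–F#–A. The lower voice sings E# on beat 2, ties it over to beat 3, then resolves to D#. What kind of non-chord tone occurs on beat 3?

The harmony at that moment is D# diminished triad (D#, F#, A); E# is not a chord tone.
It is held over (the same pitch as the preceding E#) and left by step down to D#.
Held over from the previous chord and resolving down by step — a suspension.

Suspension.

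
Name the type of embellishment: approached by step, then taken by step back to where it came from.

Approach: by step. Departure: by step in the opposite direction, back to the starting pitch.
Stepwise on both sides but reversing to return to the same chord tone — a neighbor tone. (Had it continued onward in the same direction it would be a passing tone instead.)

Neighbor tone.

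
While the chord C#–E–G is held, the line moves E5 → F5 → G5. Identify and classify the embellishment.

F5 is a passing tone.

The harmony at that moment is C# diminished triad (C#, E, G); F5 is not a chord tone.
It is approached by step up from E5 and left by step up to G5.
Step in, step out in the same direction — a passing tone.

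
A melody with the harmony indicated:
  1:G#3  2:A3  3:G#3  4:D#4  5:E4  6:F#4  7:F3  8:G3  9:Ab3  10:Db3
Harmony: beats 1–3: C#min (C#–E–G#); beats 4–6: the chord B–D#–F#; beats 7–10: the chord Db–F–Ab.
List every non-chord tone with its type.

The harmony at that moment is C# minor triad (C#, E, G#); A3 is not a chord tone.
It is approached by step up from G#3 and left by step down to G#3.
Step away and step back to the same note — a neighbor tone (upper neighbor).
The harmony at that moment is B major triad (B, D#, F#); E4 is not a chord tone.
It is approached by step up from D#4 and left by step up to F#4.
Step in, step out in the same direction — a passing tone.
The harmony at that moment is Db major triad (Db, F, Ab); G3 is not a chord tone.
It is approached by step up from F3 and left by step up to Ab3.
Step in, step out in the same direction — a passing tone.

A3 (beat 2) — neighbor tone; E4 (beat 5) — passing tone; G3 (beat 8) — passing tone.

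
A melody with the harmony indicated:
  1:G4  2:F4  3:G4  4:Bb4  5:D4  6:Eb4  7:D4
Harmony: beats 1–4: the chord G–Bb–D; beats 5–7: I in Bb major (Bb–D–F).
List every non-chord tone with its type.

The harmony at that moment is G minor triad (G, Bb, D); F4 is not a chord tone.
It is approached by step down from G4 and left by step up to G4.
Step away and step back to the same note — a neighbor tone (lower neighbor).
The harmony at that moment is Bb major triad (Bb, D, F); Eb4 is not a chord tone.
It is approached by step up from D4 and left by step down to D4.
Step away and step back to the same note — a neighbor tone (upper neighbor).

F4 (beat 2) — neighbor tone; Eb4 (beat 6) — neighbor tone.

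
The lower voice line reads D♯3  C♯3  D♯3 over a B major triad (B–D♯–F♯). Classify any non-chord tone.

C♯3 is a neighbor tone.

The harmony at that moment is B major triad (B, D♯, F♯); C♯3 is not a chord tone.
It is approached by step down from D♯3 and left by step up to D♯3.
Step away and step back to the same note — a neighbor tone (lower neighbor).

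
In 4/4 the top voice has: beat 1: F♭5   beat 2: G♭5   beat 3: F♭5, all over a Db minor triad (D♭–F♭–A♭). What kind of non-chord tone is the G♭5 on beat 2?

Upper neighbor tone.

The harmony at that moment is D♭ minor triad (D♭, F♭, A♭); G♭5 is not a chord tone.
It is approached by step up from F♭5 and left by step down to F♭5.
Step away and step back to the same note — a neighbor tone (upper neighbor).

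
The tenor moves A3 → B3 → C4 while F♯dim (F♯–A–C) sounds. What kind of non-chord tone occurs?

The harmony at that moment is F♯ diminished triad (F♯, A, C); B3 is not a chord tone.
It is approached by step up from A3 and left by step up to C4.
Step in, step out in the same direction — a passing tone.

B3 is a passing tone.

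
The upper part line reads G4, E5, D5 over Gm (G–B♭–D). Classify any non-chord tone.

E5 is an appoggiatura.

The harmony at that moment is G minor triad (G, B♭, D); E5 is not a chord tone.
It is approached by leap up from G4 and left by step down to D5.
Leap in, step out — an appoggiatura.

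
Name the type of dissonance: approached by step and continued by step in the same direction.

Passing tone.

Approach: by step. Departure: by step, continuing in the same direction.
Stepwise on both sides with no change of direction means the note fills in the space between two different chord tones — a passing tone. (Had it turned back to its starting note it would be a neighbor tone instead.)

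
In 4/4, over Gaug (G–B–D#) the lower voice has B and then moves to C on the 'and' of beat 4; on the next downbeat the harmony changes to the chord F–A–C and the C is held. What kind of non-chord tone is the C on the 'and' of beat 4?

The harmony at that moment is G augmented triad (G, B, D#); C is not a chord tone.
It is approached by step up from B and then sustained as the same pitch into the next harmony.
Arriving early and becoming a chord tone when the harmony changes — an anticipation.

Anticipation.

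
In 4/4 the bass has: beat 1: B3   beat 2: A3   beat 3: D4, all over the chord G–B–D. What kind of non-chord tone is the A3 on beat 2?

Escape tone.

The harmony at that moment is G major triad (G, B, D); A3 is not a chord tone.
It is approached by step down from B3 and left by leap up to D4.
Step in, leap out, on a weak beat — an escape tone.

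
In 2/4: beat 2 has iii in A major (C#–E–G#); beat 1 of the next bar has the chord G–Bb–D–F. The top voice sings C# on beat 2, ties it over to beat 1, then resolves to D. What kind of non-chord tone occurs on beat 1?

The harmony at that moment is G minor seventh chord (G, Bb, D, F); C# is not a chord tone.
It is held over (the same pitch as the preceding C#) and left by step up to D.
Held over from the previous chord and resolving up by step — a retardation.

Retardation.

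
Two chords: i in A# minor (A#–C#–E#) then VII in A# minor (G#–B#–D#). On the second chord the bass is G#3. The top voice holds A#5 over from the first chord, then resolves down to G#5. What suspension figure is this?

9–8 suspension.

At the second chord the bass is G#3. The suspended A#5 lies a ninth above the bass; after resolving down by step to G#5, the interval above the bass becomes an octave.
Suspension figures are named by those two intervals: 9–8.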